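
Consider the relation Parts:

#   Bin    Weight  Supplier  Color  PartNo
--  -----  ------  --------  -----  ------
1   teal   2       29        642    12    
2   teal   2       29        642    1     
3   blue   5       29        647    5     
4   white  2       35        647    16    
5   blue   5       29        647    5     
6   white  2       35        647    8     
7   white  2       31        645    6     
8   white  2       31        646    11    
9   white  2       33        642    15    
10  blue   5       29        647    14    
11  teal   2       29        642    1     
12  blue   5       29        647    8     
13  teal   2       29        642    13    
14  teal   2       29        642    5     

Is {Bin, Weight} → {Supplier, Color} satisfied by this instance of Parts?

(Bin=teal, Weight=2): rows 1, 2, 11, 13, 14 → {Supplier,Color} = (29, 642), (29, 642), (29, 642), (29, 642), (29, 642) ✓
(Bin=blue, Weight=5): rows 3, 5, 10, 12 → {Supplier,Color} = (29, 647), (29, 647), (29, 647), (29, 647) ✓
(Bin=white, Weight=2): rows 4, 6, 7, 8, 9 → {Supplier,Color} takes values {(35, 647), (31, 645), (31, 646), (33, 642)} — violation
Two rows agree on {Bin, Weight} but differ on {Supplier, Color}, so {Bin, Weight} → {Supplier, Color} does not hold.

No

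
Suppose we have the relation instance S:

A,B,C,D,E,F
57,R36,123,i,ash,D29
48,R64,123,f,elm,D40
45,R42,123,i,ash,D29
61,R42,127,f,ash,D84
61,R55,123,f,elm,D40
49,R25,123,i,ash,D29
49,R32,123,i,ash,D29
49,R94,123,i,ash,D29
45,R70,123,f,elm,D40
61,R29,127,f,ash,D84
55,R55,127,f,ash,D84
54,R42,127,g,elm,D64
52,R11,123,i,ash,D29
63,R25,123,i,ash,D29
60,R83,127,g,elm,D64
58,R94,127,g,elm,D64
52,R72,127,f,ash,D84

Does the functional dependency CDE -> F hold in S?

Yes

(C=123, D=i, E=ash): 7 rows → F = D29, D29, D29, D29, D29, D29, D29 ✓
(C=123, D=f, E=elm): 3 rows → F = D40, D40, D40 ✓
(C=127, D=f, E=ash): 4 rows → F = D84, D84, D84, D84 ✓
(C=127, D=g, E=elm): 3 rows → F = D64, D64, D64 ✓
Every CDE value is associated with a single F value, so CDE -> F holds.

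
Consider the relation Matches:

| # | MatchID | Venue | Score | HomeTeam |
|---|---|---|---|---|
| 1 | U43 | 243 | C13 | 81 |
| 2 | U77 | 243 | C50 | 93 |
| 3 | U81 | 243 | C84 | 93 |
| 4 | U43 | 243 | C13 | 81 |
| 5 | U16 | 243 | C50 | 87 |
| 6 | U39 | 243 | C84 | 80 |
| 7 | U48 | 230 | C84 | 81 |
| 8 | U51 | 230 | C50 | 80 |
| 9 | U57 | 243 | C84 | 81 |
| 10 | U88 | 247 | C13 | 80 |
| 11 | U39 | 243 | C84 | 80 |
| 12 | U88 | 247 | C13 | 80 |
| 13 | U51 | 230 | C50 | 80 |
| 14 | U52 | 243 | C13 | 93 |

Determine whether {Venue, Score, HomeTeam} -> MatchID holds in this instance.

Yes

(Venue=243, Score=C13, HomeTeam=81): rows 1, 4 → MatchID = U43, U43 ✓
(Venue=243, Score=C50, HomeTeam=93): row 2 → MatchID = U77 ✓
(Venue=243, Score=C84, HomeTeam=93): row 3 → MatchID = U81 ✓
(Venue=243, Score=C50, HomeTeam=87): row 5 → MatchID = U16 ✓
(Venue=243, Score=C84, HomeTeam=80): rows 6, 11 → MatchID = U39, U39 ✓
(Venue=230, Score=C84, HomeTeam=81): row 7 → MatchID = U48 ✓
(Venue=230, Score=C50, HomeTeam=80): rows 8, 13 → MatchID = U51, U51 ✓
(Venue=243, Score=C84, HomeTeam=81): row 9 → MatchID = U57 ✓
(Venue=247, Score=C13, HomeTeam=80): rows 10, 12 → MatchID = U88, U88 ✓
(Venue=243, Score=C13, HomeTeam=93): row 14 → MatchID = U52 ✓
Every {Venue, Score, HomeTeam} value is associated with a single MatchID value, so {Venue, Score, HomeTeam} -> MatchID holds.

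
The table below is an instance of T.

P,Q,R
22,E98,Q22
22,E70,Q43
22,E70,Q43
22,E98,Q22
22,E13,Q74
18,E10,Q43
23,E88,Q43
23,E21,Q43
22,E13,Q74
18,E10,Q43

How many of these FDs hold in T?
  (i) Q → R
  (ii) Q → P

(i) Q → R: every LHS value maps to a single RHS value — holds.
(ii) Q → P: every LHS value maps to a single RHS value — holds.
2 of the 2 dependencies hold.

2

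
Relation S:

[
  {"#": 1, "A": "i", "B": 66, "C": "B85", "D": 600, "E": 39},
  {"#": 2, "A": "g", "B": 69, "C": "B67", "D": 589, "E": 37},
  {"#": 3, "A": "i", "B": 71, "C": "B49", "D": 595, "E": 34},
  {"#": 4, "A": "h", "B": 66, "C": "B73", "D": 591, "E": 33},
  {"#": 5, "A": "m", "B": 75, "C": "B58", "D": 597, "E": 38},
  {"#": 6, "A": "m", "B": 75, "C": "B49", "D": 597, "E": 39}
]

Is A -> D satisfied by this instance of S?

A=i: rows 1, 3 → D takes values {600, 595} — violation
A=g: row 2 → D = 589 ✓
A=h: row 4 → D = 591 ✓
A=m: rows 5, 6 → D = 597, 597 ✓
Two rows agree on A but differ on D, so A -> D does not hold.

No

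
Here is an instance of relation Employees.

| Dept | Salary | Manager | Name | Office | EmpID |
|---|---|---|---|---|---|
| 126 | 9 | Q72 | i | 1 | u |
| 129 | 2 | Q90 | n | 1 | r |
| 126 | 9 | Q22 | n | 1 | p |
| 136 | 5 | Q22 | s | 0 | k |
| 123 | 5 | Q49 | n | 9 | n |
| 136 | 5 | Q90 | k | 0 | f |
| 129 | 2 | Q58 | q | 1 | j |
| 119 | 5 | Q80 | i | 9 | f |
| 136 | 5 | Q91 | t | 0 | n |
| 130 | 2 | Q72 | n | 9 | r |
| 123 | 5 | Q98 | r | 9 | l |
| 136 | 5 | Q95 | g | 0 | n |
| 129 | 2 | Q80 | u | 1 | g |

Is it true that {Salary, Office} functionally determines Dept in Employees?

No

(Salary=9, Office=1): 2 rows → Dept = 126, 126 ✓
(Salary=2, Office=1): 3 rows → Dept = 129, 129, 129 ✓
(Salary=5, Office=0): 4 rows → Dept = 136, 136, 136, 136 ✓
(Salary=5, Office=9): 3 rows → Dept takes values {123, 119} — violation
(Salary=2, Office=9): 1 row → Dept = 130 ✓
Two rows agree on {Salary, Office} but differ on Dept, so {Salary, Office} → Dept does not hold.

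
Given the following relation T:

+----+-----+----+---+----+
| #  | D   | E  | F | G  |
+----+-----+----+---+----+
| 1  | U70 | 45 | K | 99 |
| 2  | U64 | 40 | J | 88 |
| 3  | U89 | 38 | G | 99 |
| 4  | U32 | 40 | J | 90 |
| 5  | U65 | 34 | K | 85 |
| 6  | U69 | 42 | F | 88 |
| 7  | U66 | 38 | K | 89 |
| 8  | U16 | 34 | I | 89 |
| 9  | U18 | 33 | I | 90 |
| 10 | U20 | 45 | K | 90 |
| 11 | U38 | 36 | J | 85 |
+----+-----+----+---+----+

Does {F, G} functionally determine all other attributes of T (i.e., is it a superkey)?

Yes

All 11 rows have distinct {F, G} values, so {F, G} → (all attributes) holds and {F, G} is a superkey.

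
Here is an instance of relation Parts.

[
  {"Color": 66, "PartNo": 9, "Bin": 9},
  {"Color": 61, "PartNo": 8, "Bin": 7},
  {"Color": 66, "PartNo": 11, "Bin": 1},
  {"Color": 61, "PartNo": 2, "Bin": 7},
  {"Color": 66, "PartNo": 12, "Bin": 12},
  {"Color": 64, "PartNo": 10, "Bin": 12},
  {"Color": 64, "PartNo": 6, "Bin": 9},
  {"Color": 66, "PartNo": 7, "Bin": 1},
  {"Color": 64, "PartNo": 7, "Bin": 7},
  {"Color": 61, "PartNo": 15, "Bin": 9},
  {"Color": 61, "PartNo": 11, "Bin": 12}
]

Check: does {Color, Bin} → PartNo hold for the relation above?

(Color=66, Bin=9): 1 row → PartNo = 9 ✓
(Color=61, Bin=7): 2 rows → PartNo takes values {8, 2} — violation
(Color=66, Bin=1): 2 rows → PartNo takes values {11, 7} — violation
(Color=66, Bin=12): 1 row → PartNo = 12 ✓
(Color=64, Bin=12): 1 row → PartNo = 10 ✓
(Color=64, Bin=9): 1 row → PartNo = 6 ✓
(Color=64, Bin=7): 1 row → PartNo = 7 ✓
(Color=61, Bin=9): 1 row → PartNo = 15 ✓
(Color=61, Bin=12): 1 row → PartNo = 11 ✓
Two rows agree on {Color, Bin} but differ on PartNo, so {Color, Bin} → PartNo does not hold.

No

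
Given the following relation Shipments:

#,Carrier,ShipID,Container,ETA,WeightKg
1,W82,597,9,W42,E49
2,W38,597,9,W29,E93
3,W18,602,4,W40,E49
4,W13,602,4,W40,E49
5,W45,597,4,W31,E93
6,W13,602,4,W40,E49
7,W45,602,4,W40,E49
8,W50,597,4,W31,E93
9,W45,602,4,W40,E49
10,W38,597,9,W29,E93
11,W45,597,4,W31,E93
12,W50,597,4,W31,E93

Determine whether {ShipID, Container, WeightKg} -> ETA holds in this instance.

(ShipID=597, Container=9, WeightKg=E49): row 1 → ETA = W42 ✓
(ShipID=597, Container=9, WeightKg=E93): rows 2, 10 → ETA = W29, W29 ✓
(ShipID=602, Container=4, WeightKg=E49): rows 3, 4, 6, 7, 9 → ETA = W40, W40, W40, W40, W40 ✓
(ShipID=597, Container=4, WeightKg=E93): rows 5, 8, 11, 12 → ETA = W31, W31, W31, W31 ✓
Every {ShipID, Container, WeightKg} value is associated with a single ETA value, so {ShipID, Container, WeightKg} -> ETA holds.

Yes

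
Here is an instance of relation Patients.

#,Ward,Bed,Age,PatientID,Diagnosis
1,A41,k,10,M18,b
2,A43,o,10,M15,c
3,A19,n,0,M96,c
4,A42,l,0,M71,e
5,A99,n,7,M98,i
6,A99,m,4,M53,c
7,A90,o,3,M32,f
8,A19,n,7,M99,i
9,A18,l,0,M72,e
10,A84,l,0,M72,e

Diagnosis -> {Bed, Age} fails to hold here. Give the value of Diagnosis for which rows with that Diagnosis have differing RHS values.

c

Diagnosis=b: row 1 → {Bed,Age} = (k, 10) ✓
Diagnosis=c: rows 2, 3, 6 → {Bed,Age} takes values {(o, 10), (n, 0), (m, 4)} — violation
Diagnosis=e: rows 4, 9, 10 → {Bed,Age} = (l, 0), (l, 0), (l, 0) ✓
Diagnosis=i: rows 5, 8 → {Bed,Age} = (n, 7), (n, 7) ✓
Diagnosis=f: row 7 → {Bed,Age} = (o, 3) ✓
The only Diagnosis value with inconsistent RHS is Diagnosis=c.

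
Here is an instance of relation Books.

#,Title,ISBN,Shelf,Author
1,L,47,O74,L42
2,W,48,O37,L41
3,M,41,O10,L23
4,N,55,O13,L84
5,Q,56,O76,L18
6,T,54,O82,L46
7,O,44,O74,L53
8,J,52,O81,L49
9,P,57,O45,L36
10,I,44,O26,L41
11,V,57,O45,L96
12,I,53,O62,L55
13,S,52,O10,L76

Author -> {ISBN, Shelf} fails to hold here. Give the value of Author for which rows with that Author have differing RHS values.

Author=L42: row 1 → {ISBN,Shelf} = (47, O74) ✓
Author=L41: rows 2, 10 → {ISBN,Shelf} takes values {(48, O37), (44, O26)} — violation
Author=L23: row 3 → {ISBN,Shelf} = (41, O10) ✓
Author=L84: row 4 → {ISBN,Shelf} = (55, O13) ✓
Author=L18: row 5 → {ISBN,Shelf} = (56, O76) ✓
Author=L46: row 6 → {ISBN,Shelf} = (54, O82) ✓
Author=L53: row 7 → {ISBN,Shelf} = (44, O74) ✓
Author=L49: row 8 → {ISBN,Shelf} = (52, O81) ✓
Author=L36: row 9 → {ISBN,Shelf} = (57, O45) ✓
Author=L96: row 11 → {ISBN,Shelf} = (57, O45) ✓
Author=L55: row 12 → {ISBN,Shelf} = (53, O62) ✓
Author=L76: row 13 → {ISBN,Shelf} = (52, O10) ✓
The only Author value with inconsistent RHS is Author=L41.

L41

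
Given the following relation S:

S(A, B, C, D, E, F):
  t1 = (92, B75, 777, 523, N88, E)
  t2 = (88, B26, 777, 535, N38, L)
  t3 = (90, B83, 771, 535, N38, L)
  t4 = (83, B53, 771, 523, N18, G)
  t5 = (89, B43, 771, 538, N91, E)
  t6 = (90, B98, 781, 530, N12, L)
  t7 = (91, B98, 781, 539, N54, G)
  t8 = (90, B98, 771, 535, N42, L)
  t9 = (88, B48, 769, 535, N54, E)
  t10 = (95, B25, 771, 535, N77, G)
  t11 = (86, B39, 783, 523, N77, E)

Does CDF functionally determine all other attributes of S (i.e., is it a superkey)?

No

Rows 3 and 8 have the same CDF value (C=771, D=535, F=L) but are distinct tuples, so CDF does not determine every attribute — not a superkey.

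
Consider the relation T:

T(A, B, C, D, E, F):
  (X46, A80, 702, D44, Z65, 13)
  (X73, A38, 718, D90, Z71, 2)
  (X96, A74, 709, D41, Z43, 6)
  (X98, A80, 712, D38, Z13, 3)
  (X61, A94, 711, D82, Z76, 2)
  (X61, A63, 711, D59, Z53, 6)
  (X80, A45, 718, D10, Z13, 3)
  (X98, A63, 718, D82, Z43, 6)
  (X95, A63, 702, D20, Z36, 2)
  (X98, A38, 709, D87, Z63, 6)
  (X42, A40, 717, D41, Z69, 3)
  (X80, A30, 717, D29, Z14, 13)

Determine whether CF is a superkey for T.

Two distinct rows share (C=709, F=6), so CF does not determine every attribute — not a superkey.

No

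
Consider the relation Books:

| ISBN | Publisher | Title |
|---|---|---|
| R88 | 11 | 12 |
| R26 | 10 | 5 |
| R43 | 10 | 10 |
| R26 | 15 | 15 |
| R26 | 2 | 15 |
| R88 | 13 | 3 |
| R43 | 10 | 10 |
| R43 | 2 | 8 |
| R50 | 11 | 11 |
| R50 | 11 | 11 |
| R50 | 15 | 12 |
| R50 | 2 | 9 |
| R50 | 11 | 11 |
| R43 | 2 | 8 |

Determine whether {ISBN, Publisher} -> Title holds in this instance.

Yes

(ISBN=R88, Publisher=11): 1 row → Title = 12 ✓
(ISBN=R26, Publisher=10): 1 row → Title = 5 ✓
(ISBN=R43, Publisher=10): 2 rows → Title = 10, 10 ✓
(ISBN=R26, Publisher=15): 1 row → Title = 15 ✓
(ISBN=R26, Publisher=2): 1 row → Title = 15 ✓
(ISBN=R88, Publisher=13): 1 row → Title = 3 ✓
(ISBN=R43, Publisher=2): 2 rows → Title = 8, 8 ✓
(ISBN=R50, Publisher=11): 3 rows → Title = 11, 11, 11 ✓
(ISBN=R50, Publisher=15): 1 row → Title = 12 ✓
(ISBN=R50, Publisher=2): 1 row → Title = 9 ✓
Every {ISBN, Publisher} value is associated with a single Title value, so {ISBN, Publisher} -> Title holds.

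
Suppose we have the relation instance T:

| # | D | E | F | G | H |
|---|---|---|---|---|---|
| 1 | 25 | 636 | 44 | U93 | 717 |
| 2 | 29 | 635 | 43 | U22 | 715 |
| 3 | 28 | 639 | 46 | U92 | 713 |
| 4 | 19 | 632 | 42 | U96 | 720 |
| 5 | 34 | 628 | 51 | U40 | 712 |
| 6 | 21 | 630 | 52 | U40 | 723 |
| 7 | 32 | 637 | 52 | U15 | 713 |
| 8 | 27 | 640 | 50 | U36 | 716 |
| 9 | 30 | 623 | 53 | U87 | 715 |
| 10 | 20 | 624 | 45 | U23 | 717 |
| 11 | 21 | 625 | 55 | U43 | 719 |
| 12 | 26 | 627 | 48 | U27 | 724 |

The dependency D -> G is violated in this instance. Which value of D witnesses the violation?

D=25: row 1 → G = U93 ✓
D=29: row 2 → G = U22 ✓
D=28: row 3 → G = U92 ✓
D=19: row 4 → G = U96 ✓
D=34: row 5 → G = U40 ✓
D=21: rows 6, 11 → G takes values {U40, U43} — violation
D=32: row 7 → G = U15 ✓
D=27: row 8 → G = U36 ✓
D=30: row 9 → G = U87 ✓
D=20: row 10 → G = U23 ✓
D=26: row 12 → G = U27 ✓
The only D value with inconsistent G is D=21.

21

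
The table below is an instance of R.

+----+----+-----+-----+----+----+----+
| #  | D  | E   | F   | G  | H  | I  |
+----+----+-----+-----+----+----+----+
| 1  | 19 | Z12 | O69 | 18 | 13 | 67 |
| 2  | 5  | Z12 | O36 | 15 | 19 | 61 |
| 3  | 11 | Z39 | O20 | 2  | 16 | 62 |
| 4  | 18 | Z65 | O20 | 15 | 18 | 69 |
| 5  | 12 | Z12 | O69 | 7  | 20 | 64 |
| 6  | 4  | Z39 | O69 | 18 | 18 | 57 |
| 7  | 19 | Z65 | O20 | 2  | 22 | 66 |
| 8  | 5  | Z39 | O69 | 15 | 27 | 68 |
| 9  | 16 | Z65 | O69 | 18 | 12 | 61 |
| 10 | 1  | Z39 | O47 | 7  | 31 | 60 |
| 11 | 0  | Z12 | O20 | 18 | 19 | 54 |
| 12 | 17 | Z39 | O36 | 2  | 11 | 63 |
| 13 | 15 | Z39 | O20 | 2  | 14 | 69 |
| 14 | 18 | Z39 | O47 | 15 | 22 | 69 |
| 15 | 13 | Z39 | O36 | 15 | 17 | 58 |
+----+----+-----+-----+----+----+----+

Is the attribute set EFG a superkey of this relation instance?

Rows 3 and 13 have the same EFG value (E=Z39, F=O20, G=2) but are distinct tuples, so EFG does not determine every attribute — not a superkey.

No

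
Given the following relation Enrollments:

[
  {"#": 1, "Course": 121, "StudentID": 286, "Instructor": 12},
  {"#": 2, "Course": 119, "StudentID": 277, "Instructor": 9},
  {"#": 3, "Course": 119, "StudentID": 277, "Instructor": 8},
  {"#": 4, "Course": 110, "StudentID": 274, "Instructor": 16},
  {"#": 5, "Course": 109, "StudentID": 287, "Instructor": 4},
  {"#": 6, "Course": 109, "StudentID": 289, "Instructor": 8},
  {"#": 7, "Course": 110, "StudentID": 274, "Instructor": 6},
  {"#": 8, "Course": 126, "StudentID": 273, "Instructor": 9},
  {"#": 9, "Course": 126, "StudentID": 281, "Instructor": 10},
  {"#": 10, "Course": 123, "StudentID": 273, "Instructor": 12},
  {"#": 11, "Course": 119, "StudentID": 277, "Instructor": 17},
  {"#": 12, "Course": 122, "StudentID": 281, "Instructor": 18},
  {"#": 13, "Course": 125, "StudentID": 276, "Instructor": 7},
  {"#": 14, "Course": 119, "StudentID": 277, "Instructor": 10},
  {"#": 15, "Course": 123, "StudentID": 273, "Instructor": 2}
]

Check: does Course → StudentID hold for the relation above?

No

Course=121: row 1 → StudentID = 286 ✓
Course=119: rows 2, 3, 11, 14 → StudentID = 277, 277, 277, 277 ✓
Course=110: rows 4, 7 → StudentID = 274, 274 ✓
Course=109: rows 5, 6 → StudentID takes values {287, 289} — violation
Course=126: rows 8, 9 → StudentID takes values {273, 281} — violation
Course=123: rows 10, 15 → StudentID = 273, 273 ✓
Course=122: row 12 → StudentID = 281 ✓
Course=125: row 13 → StudentID = 276 ✓
Two rows agree on Course but differ on StudentID, so Course → StudentID does not hold.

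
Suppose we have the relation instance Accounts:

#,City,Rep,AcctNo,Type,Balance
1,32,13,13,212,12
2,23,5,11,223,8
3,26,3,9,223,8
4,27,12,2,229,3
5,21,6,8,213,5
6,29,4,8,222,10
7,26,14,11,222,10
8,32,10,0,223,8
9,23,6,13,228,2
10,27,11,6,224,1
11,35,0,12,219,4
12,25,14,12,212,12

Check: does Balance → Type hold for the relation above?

Yes

Balance=12: rows 1, 12 → Type = 212, 212 ✓
Balance=8: rows 2, 3, 8 → Type = 223, 223, 223 ✓
Balance=3: row 4 → Type = 229 ✓
Balance=5: row 5 → Type = 213 ✓
Balance=10: rows 6, 7 → Type = 222, 222 ✓
Balance=2: row 9 → Type = 228 ✓
Balance=1: row 10 → Type = 224 ✓
Balance=4: row 11 → Type = 219 ✓
Every Balance value is associated with a single Type value, so Balance → Type holds.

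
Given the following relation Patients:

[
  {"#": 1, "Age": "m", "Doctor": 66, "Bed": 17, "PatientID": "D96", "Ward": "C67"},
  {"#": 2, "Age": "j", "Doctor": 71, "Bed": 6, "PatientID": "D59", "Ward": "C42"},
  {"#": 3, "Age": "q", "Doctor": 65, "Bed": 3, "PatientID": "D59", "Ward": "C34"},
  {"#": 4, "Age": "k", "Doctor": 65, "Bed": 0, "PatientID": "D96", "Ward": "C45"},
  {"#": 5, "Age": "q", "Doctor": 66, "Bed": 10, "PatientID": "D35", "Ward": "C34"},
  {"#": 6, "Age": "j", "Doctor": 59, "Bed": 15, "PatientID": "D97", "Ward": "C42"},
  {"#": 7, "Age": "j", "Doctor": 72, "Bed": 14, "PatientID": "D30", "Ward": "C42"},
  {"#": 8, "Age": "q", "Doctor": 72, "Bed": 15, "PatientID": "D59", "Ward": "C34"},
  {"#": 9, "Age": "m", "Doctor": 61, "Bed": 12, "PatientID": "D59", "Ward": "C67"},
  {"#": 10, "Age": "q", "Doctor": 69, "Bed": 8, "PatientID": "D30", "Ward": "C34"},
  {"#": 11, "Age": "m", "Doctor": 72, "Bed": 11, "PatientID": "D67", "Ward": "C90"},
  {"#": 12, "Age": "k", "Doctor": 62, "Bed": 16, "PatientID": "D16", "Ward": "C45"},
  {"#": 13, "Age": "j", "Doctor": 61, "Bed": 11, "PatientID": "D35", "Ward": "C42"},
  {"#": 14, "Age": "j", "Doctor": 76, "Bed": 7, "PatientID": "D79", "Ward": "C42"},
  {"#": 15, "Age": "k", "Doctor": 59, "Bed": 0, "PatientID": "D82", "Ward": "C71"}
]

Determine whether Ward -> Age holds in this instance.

Ward=C67: rows 1, 9 → Age = m, m ✓
Ward=C42: rows 2, 6, 7, 13, 14 → Age = j, j, j, j, j ✓
Ward=C34: rows 3, 5, 8, 10 → Age = q, q, q, q ✓
Ward=C45: rows 4, 12 → Age = k, k ✓
Ward=C90: row 11 → Age = m ✓
Ward=C71: row 15 → Age = k ✓
Every Ward value is associated with a single Age value, so Ward -> Age holds.

Yes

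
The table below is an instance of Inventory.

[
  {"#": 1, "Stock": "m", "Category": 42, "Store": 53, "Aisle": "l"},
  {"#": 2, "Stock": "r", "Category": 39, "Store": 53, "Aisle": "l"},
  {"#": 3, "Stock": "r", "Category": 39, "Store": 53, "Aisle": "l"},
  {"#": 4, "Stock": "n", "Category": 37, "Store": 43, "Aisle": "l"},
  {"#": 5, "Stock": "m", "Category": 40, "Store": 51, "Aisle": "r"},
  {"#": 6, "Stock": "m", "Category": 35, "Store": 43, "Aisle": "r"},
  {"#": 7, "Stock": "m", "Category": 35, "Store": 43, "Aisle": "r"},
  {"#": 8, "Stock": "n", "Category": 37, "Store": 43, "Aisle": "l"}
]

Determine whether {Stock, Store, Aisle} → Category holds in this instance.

Yes

(Stock=m, Store=53, Aisle=l): row 1 → Category = 42 ✓
(Stock=r, Store=53, Aisle=l): rows 2, 3 → Category = 39, 39 ✓
(Stock=n, Store=43, Aisle=l): rows 4, 8 → Category = 37, 37 ✓
(Stock=m, Store=51, Aisle=r): row 5 → Category = 40 ✓
(Stock=m, Store=43, Aisle=r): rows 6, 7 → Category = 35, 35 ✓
Every {Stock, Store, Aisle} value is associated with a single Category value, so {Stock, Store, Aisle} → Category holds.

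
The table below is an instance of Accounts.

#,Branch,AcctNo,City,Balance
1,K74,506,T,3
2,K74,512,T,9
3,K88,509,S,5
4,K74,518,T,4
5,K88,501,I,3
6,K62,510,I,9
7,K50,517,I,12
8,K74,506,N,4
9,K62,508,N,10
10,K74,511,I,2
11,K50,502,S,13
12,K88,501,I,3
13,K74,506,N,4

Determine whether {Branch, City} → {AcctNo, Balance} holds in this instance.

No

(Branch=K74, City=T): rows 1, 2, 4 → {AcctNo,Balance} takes values {(506, 3), (512, 9), (518, 4)} — violation
(Branch=K88, City=S): row 3 → {AcctNo,Balance} = (509, 5) ✓
(Branch=K88, City=I): rows 5, 12 → {AcctNo,Balance} = (501, 3), (501, 3) ✓
(Branch=K62, City=I): row 6 → {AcctNo,Balance} = (510, 9) ✓
(Branch=K50, City=I): row 7 → {AcctNo,Balance} = (517, 12) ✓
(Branch=K74, City=N): rows 8, 13 → {AcctNo,Balance} = (506, 4), (506, 4) ✓
(Branch=K62, City=N): row 9 → {AcctNo,Balance} = (508, 10) ✓
(Branch=K74, City=I): row 10 → {AcctNo,Balance} = (511, 2) ✓
(Branch=K50, City=S): row 11 → {AcctNo,Balance} = (502, 13) ✓
Two rows agree on {Branch, City} but differ on {AcctNo, Balance}, so {Branch, City} → {AcctNo, Balance} does not hold.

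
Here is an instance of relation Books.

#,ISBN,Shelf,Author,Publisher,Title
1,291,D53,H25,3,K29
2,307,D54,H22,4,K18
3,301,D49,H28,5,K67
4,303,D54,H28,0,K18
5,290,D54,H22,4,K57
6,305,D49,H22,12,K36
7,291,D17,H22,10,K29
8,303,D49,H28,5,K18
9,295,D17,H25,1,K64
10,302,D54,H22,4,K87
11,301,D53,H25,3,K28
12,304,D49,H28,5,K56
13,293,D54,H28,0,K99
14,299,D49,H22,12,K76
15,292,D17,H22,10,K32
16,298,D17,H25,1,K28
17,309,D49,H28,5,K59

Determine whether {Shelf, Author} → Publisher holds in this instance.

Yes

(Shelf=D53, Author=H25): rows 1, 11 → Publisher = 3, 3 ✓
(Shelf=D54, Author=H22): rows 2, 5, 10 → Publisher = 4, 4, 4 ✓
(Shelf=D49, Author=H28): rows 3, 8, 12, 17 → Publisher = 5, 5, 5, 5 ✓
(Shelf=D54, Author=H28): rows 4, 13 → Publisher = 0, 0 ✓
(Shelf=D49, Author=H22): rows 6, 14 → Publisher = 12, 12 ✓
(Shelf=D17, Author=H22): rows 7, 15 → Publisher = 10, 10 ✓
(Shelf=D17, Author=H25): rows 9, 16 → Publisher = 1, 1 ✓
Every {Shelf, Author} value is associated with a single Publisher value, so {Shelf, Author} → Publisher holds.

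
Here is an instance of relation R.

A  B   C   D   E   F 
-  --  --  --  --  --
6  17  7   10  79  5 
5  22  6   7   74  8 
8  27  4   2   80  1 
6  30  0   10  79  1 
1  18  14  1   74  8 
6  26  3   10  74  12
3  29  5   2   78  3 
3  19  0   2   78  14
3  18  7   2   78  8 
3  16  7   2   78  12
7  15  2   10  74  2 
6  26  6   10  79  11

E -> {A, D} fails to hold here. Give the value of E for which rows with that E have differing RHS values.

E=79: 3 rows → {A,D} = (6, 10), (6, 10), (6, 10) ✓
E=74: 4 rows → {A,D} takes values {(5, 7), (1, 1), (6, 10), (7, 10)} — violation
E=80: 1 row → {A,D} = (8, 2) ✓
E=78: 4 rows → {A,D} = (3, 2), (3, 2), (3, 2), (3, 2) ✓
The only E value with inconsistent RHS is E=74.

74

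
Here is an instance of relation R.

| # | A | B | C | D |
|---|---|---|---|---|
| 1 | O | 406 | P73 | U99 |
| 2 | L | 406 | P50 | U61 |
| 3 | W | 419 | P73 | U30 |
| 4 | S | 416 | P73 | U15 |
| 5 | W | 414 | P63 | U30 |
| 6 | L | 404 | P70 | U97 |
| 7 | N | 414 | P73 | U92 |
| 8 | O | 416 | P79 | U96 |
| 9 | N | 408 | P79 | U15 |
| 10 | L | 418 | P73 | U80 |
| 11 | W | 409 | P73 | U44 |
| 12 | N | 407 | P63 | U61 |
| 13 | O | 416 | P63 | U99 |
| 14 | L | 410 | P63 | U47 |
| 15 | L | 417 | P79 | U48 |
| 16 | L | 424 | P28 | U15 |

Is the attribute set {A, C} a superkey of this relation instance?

Rows 3 and 11 have the same {A, C} value (A=W, C=P73) but are distinct tuples, so {A, C} does not determine every attribute — not a superkey.

No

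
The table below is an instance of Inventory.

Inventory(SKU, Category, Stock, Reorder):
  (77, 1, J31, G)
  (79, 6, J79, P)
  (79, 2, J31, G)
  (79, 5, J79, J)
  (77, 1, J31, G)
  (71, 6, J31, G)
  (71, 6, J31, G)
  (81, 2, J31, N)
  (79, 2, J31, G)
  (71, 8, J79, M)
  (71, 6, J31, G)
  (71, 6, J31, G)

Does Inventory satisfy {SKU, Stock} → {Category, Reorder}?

No

(SKU=77, Stock=J31): 2 rows → {Category,Reorder} = (1, G), (1, G) ✓
(SKU=79, Stock=J79): 2 rows → {Category,Reorder} takes values {(6, P), (5, J)} — violation
(SKU=79, Stock=J31): 2 rows → {Category,Reorder} = (2, G), (2, G) ✓
(SKU=71, Stock=J31): 4 rows → {Category,Reorder} = (6, G), (6, G), (6, G), (6, G) ✓
(SKU=81, Stock=J31): 1 row → {Category,Reorder} = (2, N) ✓
(SKU=71, Stock=J79): 1 row → {Category,Reorder} = (8, M) ✓
Two rows agree on {SKU, Stock} but differ on {Category, Reorder}, so {SKU, Stock} → {Category, Reorder} does not hold.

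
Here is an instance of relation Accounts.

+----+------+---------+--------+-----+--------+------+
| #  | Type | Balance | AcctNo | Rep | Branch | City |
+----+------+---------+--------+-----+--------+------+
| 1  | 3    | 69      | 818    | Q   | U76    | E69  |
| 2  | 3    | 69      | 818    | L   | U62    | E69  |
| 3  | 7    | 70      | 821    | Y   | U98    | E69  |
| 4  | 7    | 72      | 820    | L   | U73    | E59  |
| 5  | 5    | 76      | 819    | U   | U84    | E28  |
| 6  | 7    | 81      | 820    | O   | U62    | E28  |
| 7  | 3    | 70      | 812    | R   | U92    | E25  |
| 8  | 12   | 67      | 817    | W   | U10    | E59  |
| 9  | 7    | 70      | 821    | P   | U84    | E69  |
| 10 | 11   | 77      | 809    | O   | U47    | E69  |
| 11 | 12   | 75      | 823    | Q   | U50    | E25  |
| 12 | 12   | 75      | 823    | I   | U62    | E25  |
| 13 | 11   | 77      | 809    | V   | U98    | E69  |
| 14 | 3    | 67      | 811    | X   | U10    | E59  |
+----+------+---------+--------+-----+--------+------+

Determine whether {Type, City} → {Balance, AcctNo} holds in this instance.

(Type=3, City=E69): rows 1, 2 → {Balance,AcctNo} = (69, 818), (69, 818) ✓
(Type=7, City=E69): rows 3, 9 → {Balance,AcctNo} = (70, 821), (70, 821) ✓
(Type=7, City=E59): row 4 → {Balance,AcctNo} = (72, 820) ✓
(Type=5, City=E28): row 5 → {Balance,AcctNo} = (76, 819) ✓
(Type=7, City=E28): row 6 → {Balance,AcctNo} = (81, 820) ✓
(Type=3, City=E25): row 7 → {Balance,AcctNo} = (70, 812) ✓
(Type=12, City=E59): row 8 → {Balance,AcctNo} = (67, 817) ✓
(Type=11, City=E69): rows 10, 13 → {Balance,AcctNo} = (77, 809), (77, 809) ✓
(Type=12, City=E25): rows 11, 12 → {Balance,AcctNo} = (75, 823), (75, 823) ✓
(Type=3, City=E59): row 14 → {Balance,AcctNo} = (67, 811) ✓
Every {Type, City} value is associated with a single {Balance, AcctNo} value, so {Type, City} → {Balance, AcctNo} holds.

Yes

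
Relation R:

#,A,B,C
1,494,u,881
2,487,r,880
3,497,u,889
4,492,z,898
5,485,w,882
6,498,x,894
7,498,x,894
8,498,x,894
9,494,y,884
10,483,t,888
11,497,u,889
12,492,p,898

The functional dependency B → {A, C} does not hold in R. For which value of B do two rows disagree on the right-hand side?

B=u: rows 1, 3, 11 → {A,C} takes values {(494, 881), (497, 889)} — violation
B=r: row 2 → {A,C} = (487, 880) ✓
B=z: row 4 → {A,C} = (492, 898) ✓
B=w: row 5 → {A,C} = (485, 882) ✓
B=x: rows 6, 7, 8 → {A,C} = (498, 894), (498, 894), (498, 894) ✓
B=y: row 9 → {A,C} = (494, 884) ✓
B=t: row 10 → {A,C} = (483, 888) ✓
B=p: row 12 → {A,C} = (492, 898) ✓
The only B value with inconsistent RHS is B=u.

u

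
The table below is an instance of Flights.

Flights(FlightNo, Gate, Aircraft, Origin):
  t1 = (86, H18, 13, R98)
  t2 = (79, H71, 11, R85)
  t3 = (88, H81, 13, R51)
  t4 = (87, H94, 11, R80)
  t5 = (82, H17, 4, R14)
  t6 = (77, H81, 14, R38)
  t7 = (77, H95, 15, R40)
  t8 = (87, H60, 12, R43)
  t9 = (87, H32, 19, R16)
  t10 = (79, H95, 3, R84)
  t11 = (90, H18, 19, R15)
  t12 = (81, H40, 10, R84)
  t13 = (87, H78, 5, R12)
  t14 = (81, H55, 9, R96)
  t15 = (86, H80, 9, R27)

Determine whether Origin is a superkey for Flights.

No

Rows 10 and 12 have the same Origin value Origin=R84 but are distinct tuples, so Origin does not determine every attribute — not a superkey.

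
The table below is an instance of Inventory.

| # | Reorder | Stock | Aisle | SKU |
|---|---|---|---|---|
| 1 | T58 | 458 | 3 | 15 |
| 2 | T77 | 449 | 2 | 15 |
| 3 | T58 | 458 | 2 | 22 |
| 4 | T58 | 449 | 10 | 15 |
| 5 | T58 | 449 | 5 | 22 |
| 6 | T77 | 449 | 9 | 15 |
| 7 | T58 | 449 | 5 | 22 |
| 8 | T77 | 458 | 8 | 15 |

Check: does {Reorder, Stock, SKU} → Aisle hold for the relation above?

No

(Reorder=T58, Stock=458, SKU=15): row 1 → Aisle = 3 ✓
(Reorder=T77, Stock=449, SKU=15): rows 2, 6 → Aisle takes values {2, 9} — violation
(Reorder=T58, Stock=458, SKU=22): row 3 → Aisle = 2 ✓
(Reorder=T58, Stock=449, SKU=15): row 4 → Aisle = 10 ✓
(Reorder=T58, Stock=449, SKU=22): rows 5, 7 → Aisle = 5, 5 ✓
(Reorder=T77, Stock=458, SKU=15): row 8 → Aisle = 8 ✓
Two rows agree on {Reorder, Stock, SKU} but differ on Aisle, so {Reorder, Stock, SKU} → Aisle does not hold.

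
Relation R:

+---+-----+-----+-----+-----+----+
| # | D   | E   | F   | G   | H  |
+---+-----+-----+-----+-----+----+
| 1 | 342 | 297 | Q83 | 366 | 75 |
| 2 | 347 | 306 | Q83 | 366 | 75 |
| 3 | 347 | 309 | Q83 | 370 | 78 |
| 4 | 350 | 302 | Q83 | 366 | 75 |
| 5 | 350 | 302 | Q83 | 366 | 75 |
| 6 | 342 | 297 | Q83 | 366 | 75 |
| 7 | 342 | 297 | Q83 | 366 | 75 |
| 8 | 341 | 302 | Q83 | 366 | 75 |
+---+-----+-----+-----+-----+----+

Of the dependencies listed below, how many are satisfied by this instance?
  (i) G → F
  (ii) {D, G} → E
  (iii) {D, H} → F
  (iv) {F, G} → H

(i) G → F: every LHS value maps to a single RHS value — holds.
(ii) {D, G} → E: every LHS value maps to a single RHS value — holds.
(iii) {D, H} → F: every LHS value maps to a single RHS value — holds.
(iv) {F, G} → H: every LHS value maps to a single RHS value — holds.
4 of the 4 dependencies hold.

4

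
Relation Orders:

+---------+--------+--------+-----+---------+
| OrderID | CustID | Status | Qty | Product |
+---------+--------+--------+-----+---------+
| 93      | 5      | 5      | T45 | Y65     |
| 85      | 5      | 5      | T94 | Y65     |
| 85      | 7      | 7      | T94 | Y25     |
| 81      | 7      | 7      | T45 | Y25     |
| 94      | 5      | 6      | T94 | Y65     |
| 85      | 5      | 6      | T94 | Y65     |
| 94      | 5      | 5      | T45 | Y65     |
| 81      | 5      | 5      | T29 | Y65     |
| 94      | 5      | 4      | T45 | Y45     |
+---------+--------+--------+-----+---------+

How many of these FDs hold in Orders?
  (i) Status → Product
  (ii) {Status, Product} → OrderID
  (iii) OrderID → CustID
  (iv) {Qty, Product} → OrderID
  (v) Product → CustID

(i) Status → Product: every LHS value maps to a single RHS value — holds.
(ii) {Status, Product} → OrderID: (Status=5, Product=Y65): 4 rows → OrderID takes values {93, 85, 94, 81} — violation; (Status=7, Product=Y25): 2 rows → OrderID takes values {85, 81} — violation; (Status=6, Product=Y65): 2 rows → OrderID takes values {94, 85} — violation — fails.
(iii) OrderID → CustID: OrderID=85: 3 rows → CustID takes values {5, 7} — violation; OrderID=81: 2 rows → CustID takes values {7, 5} — violation — fails.
(iv) {Qty, Product} → OrderID: (Qty=T45, Product=Y65): 2 rows → OrderID takes values {93, 94} — violation; (Qty=T94, Product=Y65): 3 rows → OrderID takes values {85, 94} — violation — fails.
(v) Product → CustID: every LHS value maps to a single RHS value — holds.
2 of the 5 dependencies hold.

2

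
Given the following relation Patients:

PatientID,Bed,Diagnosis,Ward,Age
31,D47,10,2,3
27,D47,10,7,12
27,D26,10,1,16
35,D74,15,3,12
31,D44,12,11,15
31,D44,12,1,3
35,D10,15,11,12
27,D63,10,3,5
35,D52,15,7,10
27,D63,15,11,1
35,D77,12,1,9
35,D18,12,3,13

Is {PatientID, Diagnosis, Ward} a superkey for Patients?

Yes

All 12 rows have distinct {PatientID, Diagnosis, Ward} values, so {PatientID, Diagnosis, Ward} → (all attributes) holds and {PatientID, Diagnosis, Ward} is a superkey.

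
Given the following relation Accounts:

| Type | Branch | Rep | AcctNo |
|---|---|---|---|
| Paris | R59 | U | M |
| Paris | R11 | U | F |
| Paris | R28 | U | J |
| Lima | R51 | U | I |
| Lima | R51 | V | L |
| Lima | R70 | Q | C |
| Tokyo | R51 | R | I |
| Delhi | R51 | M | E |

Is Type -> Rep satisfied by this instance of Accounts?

Type=Paris: 3 rows → Rep = U, U, U ✓
Type=Lima: 3 rows → Rep takes values {U, V, Q} — violation
Type=Tokyo: 1 row → Rep = R ✓
Type=Delhi: 1 row → Rep = M ✓
Two rows agree on Type but differ on Rep, so Type -> Rep does not hold.

No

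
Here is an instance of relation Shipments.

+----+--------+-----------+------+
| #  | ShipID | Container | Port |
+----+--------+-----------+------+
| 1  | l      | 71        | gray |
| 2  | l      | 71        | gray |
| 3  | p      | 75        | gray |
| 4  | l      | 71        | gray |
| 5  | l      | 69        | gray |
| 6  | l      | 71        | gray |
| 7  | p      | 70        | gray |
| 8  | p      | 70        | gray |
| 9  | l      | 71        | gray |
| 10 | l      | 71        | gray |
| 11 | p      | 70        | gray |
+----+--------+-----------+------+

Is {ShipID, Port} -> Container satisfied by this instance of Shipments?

(ShipID=l, Port=gray): rows 1, 2, 4, 5, 6, 9, 10 → Container takes values {71, 69} — violation
(ShipID=p, Port=gray): rows 3, 7, 8, 11 → Container takes values {75, 70} — violation
Two rows agree on {ShipID, Port} but differ on Container, so {ShipID, Port} -> Container does not hold.

No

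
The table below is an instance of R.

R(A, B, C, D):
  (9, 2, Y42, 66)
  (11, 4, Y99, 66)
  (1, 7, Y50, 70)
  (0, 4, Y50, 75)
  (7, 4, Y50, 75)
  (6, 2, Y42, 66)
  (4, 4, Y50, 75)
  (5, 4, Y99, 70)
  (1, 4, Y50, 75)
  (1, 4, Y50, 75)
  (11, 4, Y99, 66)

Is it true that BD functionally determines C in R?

Yes

(B=2, D=66): 2 rows → C = Y42, Y42 ✓
(B=4, D=66): 2 rows → C = Y99, Y99 ✓
(B=7, D=70): 1 row → C = Y50 ✓
(B=4, D=75): 5 rows → C = Y50, Y50, Y50, Y50, Y50 ✓
(B=4, D=70): 1 row → C = Y99 ✓
Every BD value is associated with a single C value, so BD -> C holds.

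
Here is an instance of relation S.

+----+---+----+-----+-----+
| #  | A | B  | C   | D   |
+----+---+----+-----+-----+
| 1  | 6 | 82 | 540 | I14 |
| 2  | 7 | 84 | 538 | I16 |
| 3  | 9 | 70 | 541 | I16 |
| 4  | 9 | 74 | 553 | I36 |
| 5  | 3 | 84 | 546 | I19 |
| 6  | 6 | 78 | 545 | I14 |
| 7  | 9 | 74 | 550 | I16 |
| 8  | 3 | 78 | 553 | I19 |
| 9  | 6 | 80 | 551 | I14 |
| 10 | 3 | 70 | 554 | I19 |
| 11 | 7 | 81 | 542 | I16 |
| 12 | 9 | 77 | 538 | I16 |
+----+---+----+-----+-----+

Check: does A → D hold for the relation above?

No

A=6: rows 1, 6, 9 → D = I14, I14, I14 ✓
A=7: rows 2, 11 → D = I16, I16 ✓
A=9: rows 3, 4, 7, 12 → D takes values {I16, I36} — violation
A=3: rows 5, 8, 10 → D = I19, I19, I19 ✓
Two rows agree on A but differ on D, so A → D does not hold.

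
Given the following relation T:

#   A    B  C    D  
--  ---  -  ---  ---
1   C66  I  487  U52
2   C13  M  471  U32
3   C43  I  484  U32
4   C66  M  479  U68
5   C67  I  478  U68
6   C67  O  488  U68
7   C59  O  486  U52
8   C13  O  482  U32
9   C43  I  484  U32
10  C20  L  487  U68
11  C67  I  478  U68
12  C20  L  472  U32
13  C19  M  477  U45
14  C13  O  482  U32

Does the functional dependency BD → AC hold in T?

(B=I, D=U52): row 1 → {A,C} = (C66, 487) ✓
(B=M, D=U32): row 2 → {A,C} = (C13, 471) ✓
(B=I, D=U32): rows 3, 9 → {A,C} = (C43, 484), (C43, 484) ✓
(B=M, D=U68): row 4 → {A,C} = (C66, 479) ✓
(B=I, D=U68): rows 5, 11 → {A,C} = (C67, 478), (C67, 478) ✓
(B=O, D=U68): row 6 → {A,C} = (C67, 488) ✓
(B=O, D=U52): row 7 → {A,C} = (C59, 486) ✓
(B=O, D=U32): rows 8, 14 → {A,C} = (C13, 482), (C13, 482) ✓
(B=L, D=U68): row 10 → {A,C} = (C20, 487) ✓
(B=L, D=U32): row 12 → {A,C} = (C20, 472) ✓
(B=M, D=U45): row 13 → {A,C} = (C19, 477) ✓
Every BD value is associated with a single AC value, so BD → AC holds.

Yes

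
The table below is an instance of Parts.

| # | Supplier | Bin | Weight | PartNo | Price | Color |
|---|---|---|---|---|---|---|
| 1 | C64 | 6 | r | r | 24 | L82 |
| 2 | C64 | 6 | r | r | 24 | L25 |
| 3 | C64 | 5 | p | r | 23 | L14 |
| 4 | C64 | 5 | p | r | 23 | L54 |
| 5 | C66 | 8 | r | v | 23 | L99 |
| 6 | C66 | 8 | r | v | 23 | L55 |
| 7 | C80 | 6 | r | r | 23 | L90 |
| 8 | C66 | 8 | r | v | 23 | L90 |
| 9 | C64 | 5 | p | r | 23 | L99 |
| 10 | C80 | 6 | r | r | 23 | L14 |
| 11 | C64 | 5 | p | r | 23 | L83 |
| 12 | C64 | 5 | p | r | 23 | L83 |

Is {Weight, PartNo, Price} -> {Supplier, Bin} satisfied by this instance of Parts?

(Weight=r, PartNo=r, Price=24): rows 1, 2 → {Supplier,Bin} = (C64, 6), (C64, 6) ✓
(Weight=p, PartNo=r, Price=23): rows 3, 4, 9, 11, 12 → {Supplier,Bin} = (C64, 5), (C64, 5), (C64, 5), (C64, 5), (C64, 5) ✓
(Weight=r, PartNo=v, Price=23): rows 5, 6, 8 → {Supplier,Bin} = (C66, 8), (C66, 8), (C66, 8) ✓
(Weight=r, PartNo=r, Price=23): rows 7, 10 → {Supplier,Bin} = (C80, 6), (C80, 6) ✓
Every {Weight, PartNo, Price} value is associated with a single {Supplier, Bin} value, so {Weight, PartNo, Price} -> {Supplier, Bin} holds.

Yes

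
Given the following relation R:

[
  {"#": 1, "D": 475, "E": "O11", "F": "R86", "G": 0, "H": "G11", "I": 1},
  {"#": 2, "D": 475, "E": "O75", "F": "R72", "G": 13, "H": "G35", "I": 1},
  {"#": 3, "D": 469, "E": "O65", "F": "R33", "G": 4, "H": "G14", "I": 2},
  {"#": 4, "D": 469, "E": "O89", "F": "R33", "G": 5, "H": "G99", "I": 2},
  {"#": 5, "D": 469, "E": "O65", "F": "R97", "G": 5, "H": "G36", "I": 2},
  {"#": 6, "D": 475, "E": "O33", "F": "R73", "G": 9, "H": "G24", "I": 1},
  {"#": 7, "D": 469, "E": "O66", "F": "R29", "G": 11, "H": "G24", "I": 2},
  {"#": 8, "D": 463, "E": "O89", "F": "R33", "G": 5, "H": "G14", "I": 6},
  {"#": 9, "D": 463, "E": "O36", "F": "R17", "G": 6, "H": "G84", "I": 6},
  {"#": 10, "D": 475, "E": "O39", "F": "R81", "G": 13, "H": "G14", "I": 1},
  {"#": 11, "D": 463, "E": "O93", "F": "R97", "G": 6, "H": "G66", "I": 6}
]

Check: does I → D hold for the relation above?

Yes

I=1: rows 1, 2, 6, 10 → D = 475, 475, 475, 475 ✓
I=2: rows 3, 4, 5, 7 → D = 469, 469, 469, 469 ✓
I=6: rows 8, 9, 11 → D = 463, 463, 463 ✓
Every I value is associated with a single D value, so I → D holds.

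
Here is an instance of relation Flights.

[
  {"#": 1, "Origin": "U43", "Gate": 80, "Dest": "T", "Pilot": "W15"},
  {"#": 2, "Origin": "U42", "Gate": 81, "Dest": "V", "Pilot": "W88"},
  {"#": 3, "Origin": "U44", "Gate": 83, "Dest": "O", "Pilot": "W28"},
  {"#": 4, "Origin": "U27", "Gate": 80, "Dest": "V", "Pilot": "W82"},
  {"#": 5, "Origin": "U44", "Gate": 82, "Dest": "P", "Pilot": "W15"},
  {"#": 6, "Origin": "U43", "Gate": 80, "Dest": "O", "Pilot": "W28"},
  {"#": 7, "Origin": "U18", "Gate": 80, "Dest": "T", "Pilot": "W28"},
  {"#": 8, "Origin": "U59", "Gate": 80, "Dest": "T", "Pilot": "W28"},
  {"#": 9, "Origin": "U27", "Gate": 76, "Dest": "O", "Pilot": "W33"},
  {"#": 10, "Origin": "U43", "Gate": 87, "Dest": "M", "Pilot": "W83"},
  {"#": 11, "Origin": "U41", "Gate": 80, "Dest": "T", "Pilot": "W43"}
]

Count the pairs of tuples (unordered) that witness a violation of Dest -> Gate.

Dest=T: all 4 rows agree on Gate — 0 pairs.
Dest=V: violating pairs (2,4) — 1 pair.
Dest=O: violating pairs (3,6), (3,9), (6,9) — 3 pairs.

4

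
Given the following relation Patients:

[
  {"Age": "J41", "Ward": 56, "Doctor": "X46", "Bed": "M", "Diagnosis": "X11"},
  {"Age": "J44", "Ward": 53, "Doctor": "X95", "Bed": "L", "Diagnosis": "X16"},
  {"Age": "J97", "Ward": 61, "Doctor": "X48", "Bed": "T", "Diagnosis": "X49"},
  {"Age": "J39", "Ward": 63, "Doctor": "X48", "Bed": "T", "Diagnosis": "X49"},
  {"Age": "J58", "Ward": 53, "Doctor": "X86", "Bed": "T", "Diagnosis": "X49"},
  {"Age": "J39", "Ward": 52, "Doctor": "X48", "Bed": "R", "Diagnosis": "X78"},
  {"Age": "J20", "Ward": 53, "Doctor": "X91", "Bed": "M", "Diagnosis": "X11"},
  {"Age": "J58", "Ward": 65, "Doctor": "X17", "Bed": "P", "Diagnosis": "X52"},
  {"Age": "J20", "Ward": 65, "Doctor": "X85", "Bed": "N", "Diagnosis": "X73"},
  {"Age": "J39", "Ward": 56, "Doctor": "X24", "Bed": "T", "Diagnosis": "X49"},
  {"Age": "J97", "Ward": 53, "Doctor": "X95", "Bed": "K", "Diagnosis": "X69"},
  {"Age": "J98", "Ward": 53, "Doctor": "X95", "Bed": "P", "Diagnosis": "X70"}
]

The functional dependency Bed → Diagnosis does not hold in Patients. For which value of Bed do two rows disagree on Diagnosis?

P

Bed=M: 2 rows → Diagnosis = X11, X11 ✓
Bed=L: 1 row → Diagnosis = X16 ✓
Bed=T: 4 rows → Diagnosis = X49, X49, X49, X49 ✓
Bed=R: 1 row → Diagnosis = X78 ✓
Bed=P: 2 rows → Diagnosis takes values {X52, X70} — violation
Bed=N: 1 row → Diagnosis = X73 ✓
Bed=K: 1 row → Diagnosis = X69 ✓
The only Bed value with inconsistent Diagnosis is Bed=P.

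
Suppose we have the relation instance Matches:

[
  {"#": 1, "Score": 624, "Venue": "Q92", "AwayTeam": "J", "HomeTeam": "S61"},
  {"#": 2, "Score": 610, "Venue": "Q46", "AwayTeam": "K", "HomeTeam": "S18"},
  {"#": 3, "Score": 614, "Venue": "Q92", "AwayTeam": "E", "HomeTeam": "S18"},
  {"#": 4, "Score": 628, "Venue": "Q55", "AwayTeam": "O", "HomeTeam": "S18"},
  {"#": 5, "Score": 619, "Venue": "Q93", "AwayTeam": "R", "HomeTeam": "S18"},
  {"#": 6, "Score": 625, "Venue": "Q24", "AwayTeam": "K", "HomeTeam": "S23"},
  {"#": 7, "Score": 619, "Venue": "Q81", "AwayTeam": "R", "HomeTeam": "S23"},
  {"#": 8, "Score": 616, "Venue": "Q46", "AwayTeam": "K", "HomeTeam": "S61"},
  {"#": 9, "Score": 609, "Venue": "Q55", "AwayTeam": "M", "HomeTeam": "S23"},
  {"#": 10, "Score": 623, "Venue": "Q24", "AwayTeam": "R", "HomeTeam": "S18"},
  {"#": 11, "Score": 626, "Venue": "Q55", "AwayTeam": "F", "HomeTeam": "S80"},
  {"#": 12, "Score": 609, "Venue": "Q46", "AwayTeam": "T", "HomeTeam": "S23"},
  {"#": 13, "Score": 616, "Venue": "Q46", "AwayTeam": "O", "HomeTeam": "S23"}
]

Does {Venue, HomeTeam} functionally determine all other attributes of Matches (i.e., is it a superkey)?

Rows 12 and 13 have the same {Venue, HomeTeam} value (Venue=Q46, HomeTeam=S23) but are distinct tuples, so {Venue, HomeTeam} does not determine every attribute — not a superkey.

No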